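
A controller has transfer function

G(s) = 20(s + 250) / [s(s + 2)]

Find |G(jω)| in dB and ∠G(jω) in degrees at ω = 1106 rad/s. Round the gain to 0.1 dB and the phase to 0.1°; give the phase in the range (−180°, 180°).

-34.6 dB, -102.6°

At s = jω = j1106:
zero (s+250): 250 + j1106 → |·| = √(250²+1106²) = √1285736 ≈ 1133.9, ∠ = arctan(1106/250) ≈ 77.26°
pole (s+2): 2 + j1106 → |·| = √(2²+1106²) = √1223240 ≈ 1106, ∠ = arctan(1106/2) ≈ 89.90°
pole at origin: |s| = 1106, ∠ = 90.00° (in denominator)
|G| = 20 · 1133.9 / 1.2232e+06 ≈ 0.01854
Gain = 20 log₁₀(0.01854) ≈ -34.64 dB
∠G = 77.26° − 179.90° = -102.64°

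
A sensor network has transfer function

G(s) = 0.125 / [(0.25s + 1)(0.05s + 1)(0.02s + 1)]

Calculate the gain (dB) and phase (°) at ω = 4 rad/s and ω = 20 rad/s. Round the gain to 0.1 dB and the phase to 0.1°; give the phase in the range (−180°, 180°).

At ω = 4 rad/s:
pole (1 + j4·0.25) = 1 + j1 → |·| ≈ 1.4142, ∠ ≈ 45.00°
pole (1 + j4·0.05) = 1 + j0.2 → |·| ≈ 1.0198, ∠ ≈ 11.31°
pole (1 + j4·0.02) = 1 + j0.08 → |·| ≈ 1.0032, ∠ ≈ 4.57°
|G| = 0.125 · 1 / (1.4142 · 1.0198 · 1.0032) ≈ 0.086397
Gain = 20 log₁₀(0.086397) ≈ -21.27 dB
∠G = (0°) − (45.00° + 11.31° + 4.57°) = -60.88°

At ω = 20 rad/s:
pole (1 + j20·0.25) = 1 + j5 → |·| ≈ 5.099, ∠ ≈ 78.69°
pole (1 + j20·0.05) = 1 + j1 → |·| ≈ 1.4142, ∠ ≈ 45.00°
pole (1 + j20·0.02) = 1 + j0.4 → |·| ≈ 1.077, ∠ ≈ 21.80°
|G| = 0.125 · 1 / (5.099 · 1.4142 · 1.077) ≈ 0.016095
Gain = 20 log₁₀(0.016095) ≈ -35.87 dB
∠G = (0°) − (78.69° + 45.00° + 21.80°) = -145.49°

ω = 4: -21.3 dB, -60.9°; ω = 20: -35.9 dB, -145.5°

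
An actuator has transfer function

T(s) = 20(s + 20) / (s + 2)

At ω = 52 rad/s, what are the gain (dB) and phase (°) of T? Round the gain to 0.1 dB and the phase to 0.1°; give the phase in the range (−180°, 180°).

At s = jω = j52:
zero (s+20): 20 + j52 → |·| = √(20²+52²) = √3104 ≈ 55.714, ∠ = arctan(52/20) ≈ 68.96°
pole (s+2): 2 + j52 → |·| = √(2²+52²) = √2708 ≈ 52.038, ∠ = arctan(52/2) ≈ 87.80°
|T| = 20 · 55.714 / 52.038 ≈ 21.413
Gain = 20 log₁₀(21.413) ≈ 26.61 dB
∠T = 68.96° − 87.80° = -18.84°

26.6 dB, -18.8°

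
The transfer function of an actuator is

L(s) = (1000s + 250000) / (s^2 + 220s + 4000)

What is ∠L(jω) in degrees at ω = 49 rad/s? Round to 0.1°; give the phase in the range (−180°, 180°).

-70.5°

Substitute s = j49:
Numerator: 1000(j49) + 250000 = 250000 + j49000
Denominator: (j49)^2 + 220(j49) + 4000 = 1599 + j10780
|N| = √(250000² + 49000²) ≈ 2.5476e+05, ∠N ≈ 11.09°
|D| = √(1599² + 10780²) ≈ 10898, ∠D ≈ 81.56°
∠L = 11.09° − 81.56° = -70.47°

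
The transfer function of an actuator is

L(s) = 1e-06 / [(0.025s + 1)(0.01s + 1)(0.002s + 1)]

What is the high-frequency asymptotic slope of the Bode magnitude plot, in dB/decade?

Each pole contributes −20 dB/decade at high frequency; each zero contributes +20 dB/decade.
Net: 0 zero(s) − 3 pole(s) → -60 dB/decade.

-60 dB/decade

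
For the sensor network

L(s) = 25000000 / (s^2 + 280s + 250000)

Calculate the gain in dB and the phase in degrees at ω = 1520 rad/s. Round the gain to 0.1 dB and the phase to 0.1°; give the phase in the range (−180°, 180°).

21.5 dB, -168.3°

At s = jω = j1520:
quadratic: (j1520)² + 280·j1520 + 250000 = -2060400 + j425600 → |·| ≈ 2.1039e+06, ∠ ≈ 168.33°
|L| = 25000000 / 2.1039e+06 ≈ 11.883
Gain = 20 log₁₀(11.883) ≈ 21.50 dB
∠L = 0.00° − 168.33° = -168.33°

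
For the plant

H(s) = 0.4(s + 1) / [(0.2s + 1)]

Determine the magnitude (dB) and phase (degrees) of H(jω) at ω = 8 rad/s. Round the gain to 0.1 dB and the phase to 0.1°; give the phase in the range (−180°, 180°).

4.7 dB, 24.9°

At ω = 8 rad/s:
zero (1 + j8·1) = 1 + j8 → |·| ≈ 8.0623, ∠ ≈ 82.87°
pole (1 + j8·0.2) = 1 + j1.6 → |·| ≈ 1.8868, ∠ ≈ 57.99°
|H| = 0.4 · 8.0623 / (1.8868) ≈ 1.7092
Gain = 20 log₁₀(1.7092) ≈ 4.66 dB
∠H = (82.87°) − (57.99°) = 24.88°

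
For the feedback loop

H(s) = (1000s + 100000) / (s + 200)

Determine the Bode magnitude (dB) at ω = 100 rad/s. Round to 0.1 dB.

Substitute s = j100:
Numerator: 1000(j100) + 100000 = 100000 + j100000
Denominator: (j100) + 200 = 200 + j100
|N| = √(100000² + 100000²) ≈ 1.4142e+05, ∠N ≈ 45.00°
|D| = √(200² + 100²) ≈ 223.61, ∠D ≈ 26.57°
|H| = 1.4142e+05 / 223.61 ≈ 632.44
Gain = 20 log₁₀(632.44) ≈ 56.02 dB

56.0 dB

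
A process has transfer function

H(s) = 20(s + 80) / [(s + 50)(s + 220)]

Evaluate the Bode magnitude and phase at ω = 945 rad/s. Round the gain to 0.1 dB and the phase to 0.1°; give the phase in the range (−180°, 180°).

-33.7 dB, -78.7°

At s = jω = j945:
zero (s+80): 80 + j945 → |·| = √(80²+945²) = √899425 ≈ 948.38, ∠ = arctan(945/80) ≈ 85.16°
pole (s+50): 50 + j945 → |·| = √(50²+945²) = √895525 ≈ 946.32, ∠ = arctan(945/50) ≈ 86.97°
pole (s+220): 220 + j945 → |·| = √(220²+945²) = √941425 ≈ 970.27, ∠ = arctan(945/220) ≈ 76.89°
|H| = 20 · 948.38 / 9.1819e+05 ≈ 0.020658
Gain = 20 log₁₀(0.020658) ≈ -33.70 dB
∠H = 85.16° − 163.86° = -78.70°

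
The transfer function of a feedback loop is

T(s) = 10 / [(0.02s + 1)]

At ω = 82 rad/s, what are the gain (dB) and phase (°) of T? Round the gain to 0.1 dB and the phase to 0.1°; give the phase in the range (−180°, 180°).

At ω = 82 rad/s:
pole (1 + j82·0.02) = 1 + j1.64 → |·| ≈ 1.9208, ∠ ≈ 58.63°
|T| = 10 · 1 / (1.9208) ≈ 5.2062
Gain = 20 log₁₀(5.2062) ≈ 14.33 dB
∠T = (0°) − (58.63°) = -58.63°

14.3 dB, -58.6°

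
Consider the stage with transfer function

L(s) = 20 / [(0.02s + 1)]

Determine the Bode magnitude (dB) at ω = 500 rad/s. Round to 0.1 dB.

At ω = 500 rad/s:
pole (1 + j500·0.02) = 1 + j10 → |·| ≈ 10.05, ∠ ≈ 84.29°
|L| = 20 · 1 / (10.05) ≈ 1.99
Gain = 20 log₁₀(1.99) ≈ 5.98 dB

6.0 dB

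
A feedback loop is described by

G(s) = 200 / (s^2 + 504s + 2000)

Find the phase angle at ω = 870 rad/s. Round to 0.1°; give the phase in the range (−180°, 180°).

-149.9°

Substitute s = j870:
Numerator: 200 = 200 + j0
Denominator: (j870)^2 + 504(j870) + 2000 = -754900 + j438480
|N| = √(200² + 0²) ≈ 200, ∠N ≈ 0.00°
|D| = √(754900² + 438480²) ≈ 8.7301e+05, ∠D ≈ 149.85°
∠G = 0.00° − 149.85° = -149.85°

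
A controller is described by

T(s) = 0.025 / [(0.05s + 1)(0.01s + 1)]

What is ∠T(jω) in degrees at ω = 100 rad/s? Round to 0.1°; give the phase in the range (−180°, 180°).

At ω = 100 rad/s:
pole (1 + j100·0.05) = 1 + j5 → |·| ≈ 5.099, ∠ ≈ 78.69°
pole (1 + j100·0.01) = 1 + j1 → |·| ≈ 1.4142, ∠ ≈ 45.00°
∠T = (0°) − (78.69° + 45.00°) = -123.69°

-123.7°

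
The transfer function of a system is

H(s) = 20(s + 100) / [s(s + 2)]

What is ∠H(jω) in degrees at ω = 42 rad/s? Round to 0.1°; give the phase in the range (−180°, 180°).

-154.5°

At s = jω = j42:
zero (s+100): 100 + j42 → |·| = √(100²+42²) = √11764 ≈ 108.46, ∠ = arctan(42/100) ≈ 22.78°
pole (s+2): 2 + j42 → |·| = √(2²+42²) = √1768 ≈ 42.048, ∠ = arctan(42/2) ≈ 87.27°
pole at origin: |s| = 42, ∠ = 90.00° (in denominator)
∠H = 22.78° − 177.27° = -154.49°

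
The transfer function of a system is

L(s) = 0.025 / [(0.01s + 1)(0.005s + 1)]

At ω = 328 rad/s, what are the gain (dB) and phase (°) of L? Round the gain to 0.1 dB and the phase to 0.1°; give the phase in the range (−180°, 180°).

At ω = 328 rad/s:
pole (1 + j328·0.01) = 1 + j3.28 → |·| ≈ 3.4291, ∠ ≈ 73.04°
pole (1 + j328·0.005) = 1 + j1.64 → |·| ≈ 1.9208, ∠ ≈ 58.63°
|L| = 0.025 · 1 / (3.4291 · 1.9208) ≈ 0.0037956
Gain = 20 log₁₀(0.0037956) ≈ -48.41 dB
∠L = (0°) − (73.04° + 58.63°) = -131.67°

-48.4 dB, -131.7°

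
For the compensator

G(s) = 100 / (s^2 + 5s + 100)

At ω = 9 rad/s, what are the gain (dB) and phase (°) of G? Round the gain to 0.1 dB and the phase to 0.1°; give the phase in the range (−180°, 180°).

6.2 dB, -67.1°

At s = jω = j9:
quadratic: (j9)² + 5·j9 + 100 = 19 + j45 → |·| ≈ 48.847, ∠ ≈ 67.11°
|G| = 100 / 48.847 ≈ 2.0472
Gain = 20 log₁₀(2.0472) ≈ 6.22 dB
∠G = 0.00° − 67.11° = -67.11°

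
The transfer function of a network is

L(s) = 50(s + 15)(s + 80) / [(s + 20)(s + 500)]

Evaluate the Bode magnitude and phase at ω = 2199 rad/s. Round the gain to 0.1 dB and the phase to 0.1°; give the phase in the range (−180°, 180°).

At s = jω = j2199:
zero (s+15): 15 + j2199 → |·| = √(15²+2199²) = √4835826 ≈ 2199.1, ∠ = arctan(2199/15) ≈ 89.61°
zero (s+80): 80 + j2199 → |·| = √(80²+2199²) = √4842001 ≈ 2200.5, ∠ = arctan(2199/80) ≈ 87.92°
pole (s+20): 20 + j2199 → |·| = √(20²+2199²) = √4836001 ≈ 2199.1, ∠ = arctan(2199/20) ≈ 89.48°
pole (s+500): 500 + j2199 → |·| = √(500²+2199²) = √5085601 ≈ 2255.1, ∠ = arctan(2199/500) ≈ 77.19°
|L| = 50 · 4.8391e+06 / 4.9592e+06 ≈ 48.789
Gain = 20 log₁₀(48.789) ≈ 33.77 dB
∠L = 177.53° − 166.67° = 10.86°

33.8 dB, 10.9°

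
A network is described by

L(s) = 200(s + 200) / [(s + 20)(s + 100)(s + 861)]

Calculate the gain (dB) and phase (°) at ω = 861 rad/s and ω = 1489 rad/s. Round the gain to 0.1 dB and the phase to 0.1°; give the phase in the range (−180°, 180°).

ω = 861: -74.2 dB, -140.1°; ω = 1489: -82.1 dB, -153.0°

At s = jω = j861:
zero (s+200): 200 + j861 → |·| = √(200²+861²) = √781321 ≈ 883.92, ∠ = arctan(861/200) ≈ 76.92°
pole (s+20): 20 + j861 → |·| = √(20²+861²) = √741721 ≈ 861.23, ∠ = arctan(861/20) ≈ 88.67°
pole (s+100): 100 + j861 → |·| = √(100²+861²) = √751321 ≈ 866.79, ∠ = arctan(861/100) ≈ 83.38°
pole (s+861): 861 + j861 → |·| = √(861²+861²) = √1482642 ≈ 1217.6, ∠ = arctan(861/861) ≈ 45.00°
|L| = 200 · 883.92 / 9.0895e+08 ≈ 0.00019449
Gain = 20 log₁₀(0.00019449) ≈ -74.22 dB
∠L = 76.92° − 217.05° = -140.13°

At s = jω = j1489:
zero (s+200): 200 + j1489 → |·| = √(200²+1489²) = √2257121 ≈ 1502.4, ∠ = arctan(1489/200) ≈ 82.35°
pole (s+20): 20 + j1489 → |·| = √(20²+1489²) = √2217521 ≈ 1489.1, ∠ = arctan(1489/20) ≈ 89.23°
pole (s+100): 100 + j1489 → |·| = √(100²+1489²) = √2227121 ≈ 1492.4, ∠ = arctan(1489/100) ≈ 86.16°
pole (s+861): 861 + j1489 → |·| = √(861²+1489²) = √2958442 ≈ 1720, ∠ = arctan(1489/861) ≈ 59.96°
|L| = 200 · 1502.4 / 3.8224e+09 ≈ 7.861e-05
Gain = 20 log₁₀(7.861e-05) ≈ -82.09 dB
∠L = 82.35° − 235.35° = -153.00°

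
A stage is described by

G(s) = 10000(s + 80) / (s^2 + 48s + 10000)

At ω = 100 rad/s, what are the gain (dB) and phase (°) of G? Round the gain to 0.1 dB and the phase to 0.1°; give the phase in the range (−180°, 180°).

At s = jω = j100:
zero (s+80): 80 + j100 → |·| = √(80²+100²) = √16400 ≈ 128.06, ∠ = arctan(100/80) ≈ 51.34°
quadratic: (j100)² + 48·j100 + 10000 = 0 + j4800 → |·| ≈ 4800, ∠ ≈ 90.00°
|G| = 10000 · 128.06 / 4800 ≈ 266.79
Gain = 20 log₁₀(266.79) ≈ 48.52 dB
∠G = 51.34° − 90.00° = -38.66°

48.5 dB, -38.7°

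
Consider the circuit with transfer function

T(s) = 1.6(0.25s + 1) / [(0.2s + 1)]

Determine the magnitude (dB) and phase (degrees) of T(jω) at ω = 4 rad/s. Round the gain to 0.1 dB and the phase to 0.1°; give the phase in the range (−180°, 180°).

4.9 dB, 6.3°

At ω = 4 rad/s:
zero (1 + j4·0.25) = 1 + j1 → |·| ≈ 1.4142, ∠ ≈ 45.00°
pole (1 + j4·0.2) = 1 + j0.8 → |·| ≈ 1.2806, ∠ ≈ 38.66°
|T| = 1.6 · 1.4142 / (1.2806) ≈ 1.7669
Gain = 20 log₁₀(1.7669) ≈ 4.94 dB
∠T = (45.00°) − (38.66°) = 6.34°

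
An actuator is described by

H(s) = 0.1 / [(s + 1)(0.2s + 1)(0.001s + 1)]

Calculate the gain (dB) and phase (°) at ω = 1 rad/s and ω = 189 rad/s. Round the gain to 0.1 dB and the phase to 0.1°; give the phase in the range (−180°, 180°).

At ω = 1 rad/s:
pole (1 + j1·1) = 1 + j1 → |·| ≈ 1.4142, ∠ ≈ 45.00°
pole (1 + j1·0.2) = 1 + j0.2 → |·| ≈ 1.0198, ∠ ≈ 11.31°
pole (1 + j1·0.001) = 1 + j0.001 → |·| ≈ 1, ∠ ≈ 0.06°
|H| = 0.1 · 1 / (1.4142 · 1.0198 · 1) ≈ 0.069338
Gain = 20 log₁₀(0.069338) ≈ -23.18 dB
∠H = (0°) − (45.00° + 11.31° + 0.06°) = -56.37°

At ω = 189 rad/s:
pole (1 + j189·1) = 1 + j189 → |·| ≈ 189, ∠ ≈ 89.70°
pole (1 + j189·0.2) = 1 + j37.8 → |·| ≈ 37.813, ∠ ≈ 88.48°
pole (1 + j189·0.001) = 1 + j0.189 → |·| ≈ 1.0177, ∠ ≈ 10.70°
|H| = 0.1 · 1 / (189 · 37.813 · 1.0177) ≈ 1.3749e-05
Gain = 20 log₁₀(1.3749e-05) ≈ -97.23 dB
∠H = (0°) − (89.70° + 88.48° + 10.70°) = -188.88° ≡ 171.12° (principal value)

ω = 1: -23.2 dB, -56.4°; ω = 189: -97.2 dB, 171.1°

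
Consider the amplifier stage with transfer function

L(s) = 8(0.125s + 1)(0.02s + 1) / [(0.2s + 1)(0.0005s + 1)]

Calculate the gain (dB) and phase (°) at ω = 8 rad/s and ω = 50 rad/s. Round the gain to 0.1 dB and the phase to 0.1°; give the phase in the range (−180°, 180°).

At ω = 8 rad/s:
zero (1 + j8·0.125) = 1 + j1 → |·| ≈ 1.4142, ∠ ≈ 45.00°
zero (1 + j8·0.02) = 1 + j0.16 → |·| ≈ 1.0127, ∠ ≈ 9.09°
pole (1 + j8·0.2) = 1 + j1.6 → |·| ≈ 1.8868, ∠ ≈ 57.99°
pole (1 + j8·0.0005) = 1 + j0.004 → |·| ≈ 1, ∠ ≈ 0.23°
|L| = 8 · 1.4142 · 1.0127 / (1.8868 · 1) ≈ 6.0723
Gain = 20 log₁₀(6.0723) ≈ 15.67 dB
∠L = (45.00° + 9.09°) − (57.99° + 0.23°) = -4.13°

At ω = 50 rad/s:
zero (1 + j50·0.125) = 1 + j6.25 → |·| ≈ 6.3295, ∠ ≈ 80.91°
zero (1 + j50·0.02) = 1 + j1 → |·| ≈ 1.4142, ∠ ≈ 45.00°
pole (1 + j50·0.2) = 1 + j10 → |·| ≈ 10.05, ∠ ≈ 84.29°
pole (1 + j50·0.0005) = 1 + j0.025 → |·| ≈ 1.0003, ∠ ≈ 1.43°
|L| = 8 · 6.3295 · 1.4142 / (10.05 · 1.0003) ≈ 7.1232
Gain = 20 log₁₀(7.1232) ≈ 17.05 dB
∠L = (80.91° + 45.00°) − (84.29° + 1.43°) = 40.19°

ω = 8: 15.7 dB, -4.1°; ω = 50: 17.1 dB, 40.2°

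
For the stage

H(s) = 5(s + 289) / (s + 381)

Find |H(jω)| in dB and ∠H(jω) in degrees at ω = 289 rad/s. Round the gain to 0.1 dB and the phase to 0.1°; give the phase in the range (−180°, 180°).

12.6 dB, 7.8°

At s = jω = j289:
zero (s+289): 289 + j289 → |·| = √(289²+289²) = √167042 ≈ 408.71, ∠ = arctan(289/289) ≈ 45.00°
pole (s+381): 381 + j289 → |·| = √(381²+289²) = √228682 ≈ 478.21, ∠ = arctan(289/381) ≈ 37.18°
|H| = 5 · 408.71 / 478.21 ≈ 4.2733
Gain = 20 log₁₀(4.2733) ≈ 12.62 dB
∠H = 45.00° − 37.18° = 7.82°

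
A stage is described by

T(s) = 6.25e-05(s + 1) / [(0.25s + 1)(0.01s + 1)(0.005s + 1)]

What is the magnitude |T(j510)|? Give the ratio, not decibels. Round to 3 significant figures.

1.76e-05

At ω = 510 rad/s:
zero (1 + j510·1) = 1 + j510 → |·| ≈ 510, ∠ ≈ 89.89°
pole (1 + j510·0.25) = 1 + j127.5 → |·| ≈ 127.5, ∠ ≈ 89.55°
pole (1 + j510·0.01) = 1 + j5.1 → |·| ≈ 5.1971, ∠ ≈ 78.91°
pole (1 + j510·0.005) = 1 + j2.55 → |·| ≈ 2.7391, ∠ ≈ 68.59°
|T| = 6.25e-05 · 510 / (127.5 · 5.1971 · 2.7391) ≈ 1.7562e-05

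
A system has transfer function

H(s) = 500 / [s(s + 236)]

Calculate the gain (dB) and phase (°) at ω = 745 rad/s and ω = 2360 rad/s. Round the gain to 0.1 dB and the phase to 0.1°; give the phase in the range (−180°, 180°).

ω = 745: -61.3 dB, -162.4°; ω = 2360: -81.0 dB, -174.3°

At s = jω = j745:
pole (s+236): 236 + j745 → |·| = √(236²+745²) = √610721 ≈ 781.49, ∠ = arctan(745/236) ≈ 72.42°
pole at origin: |s| = 745, ∠ = 90.00° (in denominator)
|H| = 500 / 5.8221e+05 ≈ 0.0008588
Gain = 20 log₁₀(0.0008588) ≈ -61.32 dB
∠H = 0.00° − 162.42° = -162.42°

At s = jω = j2360:
pole (s+236): 236 + j2360 → |·| = √(236²+2360²) = √5625296 ≈ 2371.8, ∠ = arctan(2360/236) ≈ 84.29°
pole at origin: |s| = 2360, ∠ = 90.00° (in denominator)
|H| = 500 / 5.5974e+06 ≈ 8.9327e-05
Gain = 20 log₁₀(8.9327e-05) ≈ -80.98 dB
∠H = 0.00° − 174.29° = -174.29°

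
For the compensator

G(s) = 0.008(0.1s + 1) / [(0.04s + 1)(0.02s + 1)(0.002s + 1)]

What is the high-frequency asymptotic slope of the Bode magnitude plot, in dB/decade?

-40 dB/decade

Each pole contributes −20 dB/decade at high frequency; each zero contributes +20 dB/decade.
Net: 1 zero(s) − 3 pole(s) → -40 dB/decade.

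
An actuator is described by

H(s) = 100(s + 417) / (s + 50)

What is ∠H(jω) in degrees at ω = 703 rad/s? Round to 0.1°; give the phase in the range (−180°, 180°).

-26.6°

At s = jω = j703:
zero (s+417): 417 + j703 → |·| = √(417²+703²) = √668098 ≈ 817.37, ∠ = arctan(703/417) ≈ 59.32°
pole (s+50): 50 + j703 → |·| = √(50²+703²) = √496709 ≈ 704.78, ∠ = arctan(703/50) ≈ 85.93°
∠H = 59.32° − 85.93° = -26.61°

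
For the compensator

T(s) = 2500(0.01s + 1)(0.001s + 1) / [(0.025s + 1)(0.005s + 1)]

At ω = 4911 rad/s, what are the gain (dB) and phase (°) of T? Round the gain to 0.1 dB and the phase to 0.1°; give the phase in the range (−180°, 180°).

46.2 dB, -9.9°

At ω = 4911 rad/s:
zero (1 + j4911·0.01) = 1 + j49.11 → |·| ≈ 49.12, ∠ ≈ 88.83°
zero (1 + j4911·0.001) = 1 + j4.911 → |·| ≈ 5.0118, ∠ ≈ 78.49°
pole (1 + j4911·0.025) = 1 + j122.775 → |·| ≈ 122.78, ∠ ≈ 89.53°
pole (1 + j4911·0.005) = 1 + j24.555 → |·| ≈ 24.575, ∠ ≈ 87.67°
|T| = 2500 · 49.12 · 5.0118 / (122.78 · 24.575) ≈ 203.97
Gain = 20 log₁₀(203.97) ≈ 46.19 dB
∠T = (88.83° + 78.49°) − (89.53° + 87.67°) = -9.88°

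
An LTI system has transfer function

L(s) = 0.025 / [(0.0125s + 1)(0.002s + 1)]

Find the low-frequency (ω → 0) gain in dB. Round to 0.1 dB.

L(0) = 0.025 · 1 / 1 = 0.025
20 log₁₀(0.025) ≈ -32.04 dB

-32.0 dB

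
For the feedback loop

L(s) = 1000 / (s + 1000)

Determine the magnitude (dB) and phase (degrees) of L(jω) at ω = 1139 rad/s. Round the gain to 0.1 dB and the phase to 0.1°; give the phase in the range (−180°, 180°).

Substitute s = j1139:
Numerator: 1000 = 1000 + j0
Denominator: (j1139) + 1000 = 1000 + j1139
|N| = √(1000² + 0²) ≈ 1000, ∠N ≈ 0.00°
|D| = √(1000² + 1139²) ≈ 1515.7, ∠D ≈ 48.72°
|L| = 1000 / 1515.7 ≈ 0.65976
Gain = 20 log₁₀(0.65976) ≈ -3.61 dB
∠L = 0.00° − 48.72° = -48.72°

-3.6 dB, -48.7°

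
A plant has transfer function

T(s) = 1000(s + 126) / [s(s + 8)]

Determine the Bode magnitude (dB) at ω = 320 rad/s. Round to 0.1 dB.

10.5 dB

At s = jω = j320:
zero (s+126): 126 + j320 → |·| = √(126²+320²) = √118276 ≈ 343.91, ∠ = arctan(320/126) ≈ 68.51°
pole (s+8): 8 + j320 → |·| = √(8²+320²) = √102464 ≈ 320.1, ∠ = arctan(320/8) ≈ 88.57°
pole at origin: |s| = 320, ∠ = 90.00° (in denominator)
|T| = 1000 · 343.91 / 1.0243e+05 ≈ 3.3575
Gain = 20 log₁₀(3.3575) ≈ 10.52 dB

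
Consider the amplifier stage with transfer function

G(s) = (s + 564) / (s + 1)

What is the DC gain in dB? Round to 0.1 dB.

55.0 dB

G(0) = 1·564 / (1) = 564
20 log₁₀(564) ≈ 55.03 dB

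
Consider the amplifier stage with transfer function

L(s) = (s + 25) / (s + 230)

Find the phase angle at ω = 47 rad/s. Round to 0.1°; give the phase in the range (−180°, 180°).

50.4°

At s = jω = j47:
zero (s+25): 25 + j47 → |·| = √(25²+47²) = √2834 ≈ 53.235, ∠ = arctan(47/25) ≈ 61.99°
pole (s+230): 230 + j47 → |·| = √(230²+47²) = √55109 ≈ 234.75, ∠ = arctan(47/230) ≈ 11.55°
∠L = 61.99° − 11.55° = 50.44°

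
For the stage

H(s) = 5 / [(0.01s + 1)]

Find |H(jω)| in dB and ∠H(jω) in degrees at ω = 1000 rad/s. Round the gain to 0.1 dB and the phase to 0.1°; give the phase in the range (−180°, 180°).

-6.1 dB, -84.3°

At ω = 1000 rad/s:
pole (1 + j1000·0.01) = 1 + j10 → |·| ≈ 10.05, ∠ ≈ 84.29°
|H| = 5 · 1 / (10.05) ≈ 0.49751
Gain = 20 log₁₀(0.49751) ≈ -6.06 dB
∠H = (0°) − (84.29°) = -84.29°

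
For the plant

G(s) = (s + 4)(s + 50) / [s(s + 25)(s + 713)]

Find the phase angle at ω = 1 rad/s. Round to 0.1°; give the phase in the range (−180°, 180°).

At s = jω = j1:
zero (s+4): 4 + j1 → |·| = √(4²+1²) = √17 ≈ 4.1231, ∠ = arctan(1/4) ≈ 14.04°
zero (s+50): 50 + j1 → |·| = √(50²+1²) = √2501 ≈ 50.01, ∠ = arctan(1/50) ≈ 1.15°
pole (s+25): 25 + j1 → |·| = √(25²+1²) = √626 ≈ 25.02, ∠ = arctan(1/25) ≈ 2.29°
pole (s+713): 713 + j1 → |·| = √(713²+1²) = √508370 ≈ 713, ∠ = arctan(1/713) ≈ 0.08°
pole at origin: |s| = 1, ∠ = 90.00° (in denominator)
∠G = 15.19° − 92.37° = -77.18°

-77.2°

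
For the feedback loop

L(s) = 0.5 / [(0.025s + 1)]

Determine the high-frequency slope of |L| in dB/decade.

Each pole contributes −20 dB/decade at high frequency; each zero contributes +20 dB/decade.
Net: 0 zero(s) − 1 pole(s) → -20 dB/decade.

-20 dB/decade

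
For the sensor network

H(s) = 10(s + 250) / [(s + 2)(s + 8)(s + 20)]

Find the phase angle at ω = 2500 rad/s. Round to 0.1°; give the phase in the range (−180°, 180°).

At s = jω = j2500:
zero (s+250): 250 + j2500 → |·| = √(250²+2500²) = √6312500 ≈ 2512.5, ∠ = arctan(2500/250) ≈ 84.29°
pole (s+2): 2 + j2500 → |·| = √(2²+2500²) = √6250004 ≈ 2500, ∠ = arctan(2500/2) ≈ 89.95°
pole (s+8): 8 + j2500 → |·| = √(8²+2500²) = √6250064 ≈ 2500, ∠ = arctan(2500/8) ≈ 89.82°
pole (s+20): 20 + j2500 → |·| = √(20²+2500²) = √6250400 ≈ 2500.1, ∠ = arctan(2500/20) ≈ 89.54°
∠H = 84.29° − 269.31° = -185.02° ≡ 174.98° (principal value)

175.0°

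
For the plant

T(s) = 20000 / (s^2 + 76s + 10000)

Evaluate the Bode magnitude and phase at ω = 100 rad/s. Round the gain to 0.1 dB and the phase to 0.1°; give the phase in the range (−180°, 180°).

At s = jω = j100:
quadratic: (j100)² + 76·j100 + 10000 = 0 + j7600 → |·| ≈ 7600, ∠ ≈ 90.00°
|T| = 20000 / 7600 ≈ 2.6316
Gain = 20 log₁₀(2.6316) ≈ 8.40 dB
∠T = 0.00° − 90.00° = -90.00°

8.4 dB, -90.0°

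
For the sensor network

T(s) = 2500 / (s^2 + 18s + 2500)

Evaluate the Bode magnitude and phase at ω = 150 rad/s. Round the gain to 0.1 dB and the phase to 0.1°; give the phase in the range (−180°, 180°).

-18.1 dB, -172.3°

At s = jω = j150:
quadratic: (j150)² + 18·j150 + 2500 = -20000 + j2700 → |·| ≈ 20181, ∠ ≈ 172.31°
|T| = 2500 / 20181 ≈ 0.12388
Gain = 20 log₁₀(0.12388) ≈ -18.14 dB
∠T = 0.00° − 172.31° = -172.31°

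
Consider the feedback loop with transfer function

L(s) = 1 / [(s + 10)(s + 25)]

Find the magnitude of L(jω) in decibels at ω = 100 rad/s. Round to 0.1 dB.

-80.3 dB

At s = jω = j100:
pole (s+10): 10 + j100 → |·| = √(10²+100²) = √10100 ≈ 100.5, ∠ = arctan(100/10) ≈ 84.29°
pole (s+25): 25 + j100 → |·| = √(25²+100²) = √10625 ≈ 103.08, ∠ = arctan(100/25) ≈ 75.96°
|L| = 1 / 10360 ≈ 9.6525e-05
Gain = 20 log₁₀(9.6525e-05) ≈ -80.31 dB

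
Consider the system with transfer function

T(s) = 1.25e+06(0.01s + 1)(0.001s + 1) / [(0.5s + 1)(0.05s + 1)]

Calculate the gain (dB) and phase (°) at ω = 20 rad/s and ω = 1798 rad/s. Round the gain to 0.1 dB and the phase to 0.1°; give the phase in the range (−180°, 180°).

ω = 20: 99.1 dB, -116.8°; ω = 1798: 55.2 dB, -31.6°

At ω = 20 rad/s:
zero (1 + j20·0.01) = 1 + j0.2 → |·| ≈ 1.0198, ∠ ≈ 11.31°
zero (1 + j20·0.001) = 1 + j0.02 → |·| ≈ 1.0002, ∠ ≈ 1.15°
pole (1 + j20·0.5) = 1 + j10 → |·| ≈ 10.05, ∠ ≈ 84.29°
pole (1 + j20·0.05) = 1 + j1 → |·| ≈ 1.4142, ∠ ≈ 45.00°
|T| = 1.25e+06 · 1.0198 · 1.0002 / (10.05 · 1.4142) ≈ 89709
Gain = 20 log₁₀(89709) ≈ 99.06 dB
∠T = (11.31° + 1.15°) − (84.29° + 45.00°) = -116.83°

At ω = 1798 rad/s:
zero (1 + j1798·0.01) = 1 + j17.98 → |·| ≈ 18.008, ∠ ≈ 86.82°
zero (1 + j1798·0.001) = 1 + j1.798 → |·| ≈ 2.0574, ∠ ≈ 60.92°
pole (1 + j1798·0.5) = 1 + j899 → |·| ≈ 899, ∠ ≈ 89.94°
pole (1 + j1798·0.05) = 1 + j89.9 → |·| ≈ 89.906, ∠ ≈ 89.36°
|T| = 1.25e+06 · 18.008 · 2.0574 / (899 · 89.906) ≈ 572.99
Gain = 20 log₁₀(572.99) ≈ 55.16 dB
∠T = (86.82° + 60.92°) − (89.94° + 89.36°) = -31.56°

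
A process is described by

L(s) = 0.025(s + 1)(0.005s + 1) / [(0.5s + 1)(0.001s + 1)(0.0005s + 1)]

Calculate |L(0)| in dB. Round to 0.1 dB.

L(0) = 0.025 · 1 / 1 = 0.025
20 log₁₀(0.025) ≈ -32.04 dB

-32.0 dB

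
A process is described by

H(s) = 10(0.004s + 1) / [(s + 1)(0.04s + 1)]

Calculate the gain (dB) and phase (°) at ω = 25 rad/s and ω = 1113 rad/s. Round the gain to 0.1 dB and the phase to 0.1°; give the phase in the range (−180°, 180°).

At ω = 25 rad/s:
zero (1 + j25·0.004) = 1 + j0.1 → |·| ≈ 1.005, ∠ ≈ 5.71°
pole (1 + j25·1) = 1 + j25 → |·| ≈ 25.02, ∠ ≈ 87.71°
pole (1 + j25·0.04) = 1 + j1 → |·| ≈ 1.4142, ∠ ≈ 45.00°
|H| = 10 · 1.005 / (25.02 · 1.4142) ≈ 0.28403
Gain = 20 log₁₀(0.28403) ≈ -10.93 dB
∠H = (5.71°) − (87.71° + 45.00°) = -127.00°

At ω = 1113 rad/s:
zero (1 + j1113·0.004) = 1 + j4.452 → |·| ≈ 4.5629, ∠ ≈ 77.34°
pole (1 + j1113·1) = 1 + j1113 → |·| ≈ 1113, ∠ ≈ 89.95°
pole (1 + j1113·0.04) = 1 + j44.52 → |·| ≈ 44.531, ∠ ≈ 88.71°
|H| = 10 · 4.5629 / (1113 · 44.531) ≈ 0.00092063
Gain = 20 log₁₀(0.00092063) ≈ -60.72 dB
∠H = (77.34°) − (89.95° + 88.71°) = -101.32°

ω = 25: -10.9 dB, -127.0°; ω = 1113: -60.7 dB, -101.3°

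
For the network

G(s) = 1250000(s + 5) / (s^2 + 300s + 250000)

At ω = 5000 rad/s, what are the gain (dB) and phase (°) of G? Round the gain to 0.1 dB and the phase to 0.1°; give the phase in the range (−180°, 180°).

At s = jω = j5000:
zero (s+5): 5 + j5000 → |·| = √(5²+5000²) = √25000025 ≈ 5000, ∠ = arctan(5000/5) ≈ 89.94°
quadratic: (j5000)² + 300·j5000 + 250000 = -24750000 + j1500000 → |·| ≈ 2.4795e+07, ∠ ≈ 176.53°
|G| = 1250000 · 5000 / 2.4795e+07 ≈ 252.07
Gain = 20 log₁₀(252.07) ≈ 48.03 dB
∠G = 89.94° − 176.53° = -86.59°

48.0 dB, -86.6°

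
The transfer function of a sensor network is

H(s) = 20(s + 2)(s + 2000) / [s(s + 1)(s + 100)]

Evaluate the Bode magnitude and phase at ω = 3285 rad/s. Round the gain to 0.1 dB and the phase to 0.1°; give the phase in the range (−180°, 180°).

At s = jω = j3285:
zero (s+2): 2 + j3285 → |·| = √(2²+3285²) = √10791229 ≈ 3285, ∠ = arctan(3285/2) ≈ 89.97°
zero (s+2000): 2000 + j3285 → |·| = √(2000²+3285²) = √14791225 ≈ 3845.9, ∠ = arctan(3285/2000) ≈ 58.67°
pole (s+1): 1 + j3285 → |·| = √(1²+3285²) = √10791226 ≈ 3285, ∠ = arctan(3285/1) ≈ 89.98°
pole (s+100): 100 + j3285 → |·| = √(100²+3285²) = √10801225 ≈ 3286.5, ∠ = arctan(3285/100) ≈ 88.26°
pole at origin: |s| = 3285, ∠ = 90.00° (in denominator)
|H| = 20 · 1.2634e+07 / 3.5465e+10 ≈ 0.0071248
Gain = 20 log₁₀(0.0071248) ≈ -42.94 dB
∠H = 148.64° − 268.24° = -119.60°

-42.9 dB, -119.6°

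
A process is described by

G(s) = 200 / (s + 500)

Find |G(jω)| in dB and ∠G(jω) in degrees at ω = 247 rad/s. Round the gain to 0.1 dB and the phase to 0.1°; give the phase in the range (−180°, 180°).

Substitute s = j247:
Numerator: 200 = 200 + j0
Denominator: (j247) + 500 = 500 + j247
|N| = √(200² + 0²) ≈ 200, ∠N ≈ 0.00°
|D| = √(500² + 247²) ≈ 557.68, ∠D ≈ 26.29°
|G| = 200 / 557.68 ≈ 0.35863
Gain = 20 log₁₀(0.35863) ≈ -8.91 dB
∠G = 0.00° − 26.29° = -26.29°

-8.9 dB, -26.3°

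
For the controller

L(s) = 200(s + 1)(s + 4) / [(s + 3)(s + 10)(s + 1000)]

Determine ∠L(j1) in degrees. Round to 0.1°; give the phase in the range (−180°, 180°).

34.8°

At s = jω = j1:
zero (s+1): 1 + j1 → |·| = √(1²+1²) = √2 ≈ 1.4142, ∠ = arctan(1/1) ≈ 45.00°
zero (s+4): 4 + j1 → |·| = √(4²+1²) = √17 ≈ 4.1231, ∠ = arctan(1/4) ≈ 14.04°
pole (s+3): 3 + j1 → |·| = √(3²+1²) = √10 ≈ 3.1623, ∠ = arctan(1/3) ≈ 18.43°
pole (s+10): 10 + j1 → |·| = √(10²+1²) = √101 ≈ 10.05, ∠ = arctan(1/10) ≈ 5.71°
pole (s+1000): 1000 + j1 → |·| = √(1000²+1²) = √1000001 ≈ 1000, ∠ = arctan(1/1000) ≈ 0.06°
∠L = 59.04° − 24.20° = 34.84°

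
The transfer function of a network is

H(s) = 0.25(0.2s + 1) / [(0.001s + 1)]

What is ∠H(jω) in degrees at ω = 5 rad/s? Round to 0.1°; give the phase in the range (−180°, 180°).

At ω = 5 rad/s:
zero (1 + j5·0.2) = 1 + j1 → |·| ≈ 1.4142, ∠ ≈ 45.00°
pole (1 + j5·0.001) = 1 + j0.005 → |·| ≈ 1, ∠ ≈ 0.29°
∠H = (45.00°) − (0.29°) = 44.71°

44.7°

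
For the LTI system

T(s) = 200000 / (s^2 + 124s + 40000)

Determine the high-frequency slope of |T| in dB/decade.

-40 dB/decade

Each pole contributes −20 dB/decade at high frequency; each zero contributes +20 dB/decade.
Net: 0 zero(s) − 2 pole(s) → -40 dB/decade.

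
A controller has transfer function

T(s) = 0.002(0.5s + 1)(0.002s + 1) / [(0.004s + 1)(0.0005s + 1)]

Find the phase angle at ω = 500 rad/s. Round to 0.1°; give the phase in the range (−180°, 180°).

57.3°

At ω = 500 rad/s:
zero (1 + j500·0.5) = 1 + j250 → |·| ≈ 250, ∠ ≈ 89.77°
zero (1 + j500·0.002) = 1 + j1 → |·| ≈ 1.4142, ∠ ≈ 45.00°
pole (1 + j500·0.004) = 1 + j2 → |·| ≈ 2.2361, ∠ ≈ 63.43°
pole (1 + j500·0.0005) = 1 + j0.25 → |·| ≈ 1.0308, ∠ ≈ 14.04°
∠T = (89.77° + 45.00°) − (63.43° + 14.04°) = 57.30°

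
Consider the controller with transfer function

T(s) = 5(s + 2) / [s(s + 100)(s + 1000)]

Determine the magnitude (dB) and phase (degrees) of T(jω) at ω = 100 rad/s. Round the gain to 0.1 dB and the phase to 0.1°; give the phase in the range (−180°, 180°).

At s = jω = j100:
zero (s+2): 2 + j100 → |·| = √(2²+100²) = √10004 ≈ 100.02, ∠ = arctan(100/2) ≈ 88.85°
pole (s+100): 100 + j100 → |·| = √(100²+100²) = √20000 ≈ 141.42, ∠ = arctan(100/100) ≈ 45.00°
pole (s+1000): 1000 + j100 → |·| = √(1000²+100²) = √1010000 ≈ 1005, ∠ = arctan(100/1000) ≈ 5.71°
pole at origin: |s| = 100, ∠ = 90.00° (in denominator)
|T| = 5 · 100.02 / 1.4213e+07 ≈ 3.5186e-05
Gain = 20 log₁₀(3.5186e-05) ≈ -89.07 dB
∠T = 88.85° − 140.71° = -51.86°

-89.1 dB, -51.9°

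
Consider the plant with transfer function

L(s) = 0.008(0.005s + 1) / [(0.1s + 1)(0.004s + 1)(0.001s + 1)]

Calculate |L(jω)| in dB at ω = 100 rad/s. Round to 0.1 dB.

At ω = 100 rad/s:
zero (1 + j100·0.005) = 1 + j0.5 → |·| ≈ 1.118, ∠ ≈ 26.57°
pole (1 + j100·0.1) = 1 + j10 → |·| ≈ 10.05, ∠ ≈ 84.29°
pole (1 + j100·0.004) = 1 + j0.4 → |·| ≈ 1.077, ∠ ≈ 21.80°
pole (1 + j100·0.001) = 1 + j0.1 → |·| ≈ 1.005, ∠ ≈ 5.71°
|L| = 0.008 · 1.118 / (10.05 · 1.077 · 1.005) ≈ 0.00082221
Gain = 20 log₁₀(0.00082221) ≈ -61.70 dB

-61.7 dB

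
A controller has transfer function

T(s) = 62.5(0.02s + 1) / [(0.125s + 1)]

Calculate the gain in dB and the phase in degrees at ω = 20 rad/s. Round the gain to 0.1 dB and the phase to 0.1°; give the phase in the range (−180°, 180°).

28.0 dB, -46.4°

At ω = 20 rad/s:
zero (1 + j20·0.02) = 1 + j0.4 → |·| ≈ 1.077, ∠ ≈ 21.80°
pole (1 + j20·0.125) = 1 + j2.5 → |·| ≈ 2.6926, ∠ ≈ 68.20°
|T| = 62.5 · 1.077 / (2.6926) ≈ 24.999
Gain = 20 log₁₀(24.999) ≈ 27.96 dB
∠T = (21.80°) − (68.20°) = -46.40°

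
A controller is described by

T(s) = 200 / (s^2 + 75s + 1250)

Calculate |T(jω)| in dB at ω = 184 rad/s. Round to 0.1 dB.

Substitute s = j184:
Numerator: 200 = 200 + j0
Denominator: (j184)^2 + 75(j184) + 1250 = -32606 + j13800
|N| = √(200² + 0²) ≈ 200, ∠N ≈ 0.00°
|D| = √(32606² + 13800²) ≈ 35406, ∠D ≈ 157.06°
|T| = 200 / 35406 ≈ 0.0056488
Gain = 20 log₁₀(0.0056488) ≈ -44.96 dB

-45.0 dB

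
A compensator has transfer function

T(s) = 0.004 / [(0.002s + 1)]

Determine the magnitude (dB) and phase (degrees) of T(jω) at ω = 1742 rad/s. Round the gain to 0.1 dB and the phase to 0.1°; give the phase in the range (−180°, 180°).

-59.1 dB, -74.0°

At ω = 1742 rad/s:
pole (1 + j1742·0.002) = 1 + j3.484 → |·| ≈ 3.6247, ∠ ≈ 73.99°
|T| = 0.004 · 1 / (3.6247) ≈ 0.0011035
Gain = 20 log₁₀(0.0011035) ≈ -59.14 dB
∠T = (0°) − (73.99°) = -73.99°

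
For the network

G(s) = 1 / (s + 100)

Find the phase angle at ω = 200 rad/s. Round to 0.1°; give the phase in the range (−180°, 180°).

Substitute s = j200:
Numerator: 1 = 1 + j0
Denominator: (j200) + 100 = 100 + j200
|N| = √(1² + 0²) ≈ 1, ∠N ≈ 0.00°
|D| = √(100² + 200²) ≈ 223.61, ∠D ≈ 63.43°
∠G = 0.00° − 63.43° = -63.43°

-63.4°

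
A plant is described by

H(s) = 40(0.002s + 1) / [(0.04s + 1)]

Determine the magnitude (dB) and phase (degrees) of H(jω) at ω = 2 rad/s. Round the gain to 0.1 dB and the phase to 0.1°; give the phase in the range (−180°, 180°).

32.0 dB, -4.3°

At ω = 2 rad/s:
zero (1 + j2·0.002) = 1 + j0.004 → |·| ≈ 1, ∠ ≈ 0.23°
pole (1 + j2·0.04) = 1 + j0.08 → |·| ≈ 1.0032, ∠ ≈ 4.57°
|H| = 40 · 1 / (1.0032) ≈ 39.872
Gain = 20 log₁₀(39.872) ≈ 32.01 dB
∠H = (0.23°) − (4.57°) = -4.34°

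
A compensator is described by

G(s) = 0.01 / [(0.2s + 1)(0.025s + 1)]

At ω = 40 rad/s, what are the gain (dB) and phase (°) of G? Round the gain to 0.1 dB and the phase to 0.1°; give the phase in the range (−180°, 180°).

-61.1 dB, -127.9°

At ω = 40 rad/s:
pole (1 + j40·0.2) = 1 + j8 → |·| ≈ 8.0623, ∠ ≈ 82.87°
pole (1 + j40·0.025) = 1 + j1 → |·| ≈ 1.4142, ∠ ≈ 45.00°
|G| = 0.01 · 1 / (8.0623 · 1.4142) ≈ 0.00087706
Gain = 20 log₁₀(0.00087706) ≈ -61.14 dB
∠G = (0°) − (82.87° + 45.00°) = -127.87°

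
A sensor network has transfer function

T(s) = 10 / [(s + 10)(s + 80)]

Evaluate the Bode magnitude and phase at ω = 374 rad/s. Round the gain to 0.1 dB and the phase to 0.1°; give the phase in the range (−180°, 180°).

-83.1 dB, -166.4°

At s = jω = j374:
pole (s+10): 10 + j374 → |·| = √(10²+374²) = √139976 ≈ 374.13, ∠ = arctan(374/10) ≈ 88.47°
pole (s+80): 80 + j374 → |·| = √(80²+374²) = √146276 ≈ 382.46, ∠ = arctan(374/80) ≈ 77.93°
|T| = 10 / 1.4309e+05 ≈ 6.9886e-05
Gain = 20 log₁₀(6.9886e-05) ≈ -83.11 dB
∠T = 0.00° − 166.40° = -166.40°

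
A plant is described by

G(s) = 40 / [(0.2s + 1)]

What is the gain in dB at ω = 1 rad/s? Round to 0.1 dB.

At ω = 1 rad/s:
pole (1 + j1·0.2) = 1 + j0.2 → |·| ≈ 1.0198, ∠ ≈ 11.31°
|G| = 40 · 1 / (1.0198) ≈ 39.223
Gain = 20 log₁₀(39.223) ≈ 31.87 dB

31.9 dB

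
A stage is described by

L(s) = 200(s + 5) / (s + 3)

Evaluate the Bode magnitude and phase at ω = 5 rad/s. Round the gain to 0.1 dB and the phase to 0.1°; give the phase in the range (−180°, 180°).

At s = jω = j5:
zero (s+5): 5 + j5 → |·| = √(5²+5²) = √50 ≈ 7.0711, ∠ = arctan(5/5) ≈ 45.00°
pole (s+3): 3 + j5 → |·| = √(3²+5²) = √34 ≈ 5.831, ∠ = arctan(5/3) ≈ 59.04°
|L| = 200 · 7.0711 / 5.831 ≈ 242.53
Gain = 20 log₁₀(242.53) ≈ 47.70 dB
∠L = 45.00° − 59.04° = -14.04°

47.7 dB, -14.0°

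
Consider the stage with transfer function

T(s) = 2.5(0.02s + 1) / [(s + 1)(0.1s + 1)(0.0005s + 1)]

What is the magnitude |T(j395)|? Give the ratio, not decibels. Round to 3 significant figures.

0.00125

At ω = 395 rad/s:
zero (1 + j395·0.02) = 1 + j7.9 → |·| ≈ 7.963, ∠ ≈ 82.79°
pole (1 + j395·1) = 1 + j395 → |·| ≈ 395, ∠ ≈ 89.85°
pole (1 + j395·0.1) = 1 + j39.5 → |·| ≈ 39.513, ∠ ≈ 88.55°
pole (1 + j395·0.0005) = 1 + j0.1975 → |·| ≈ 1.0193, ∠ ≈ 11.17°
|T| = 2.5 · 7.963 / (395 · 39.513 · 1.0193) ≈ 0.0012513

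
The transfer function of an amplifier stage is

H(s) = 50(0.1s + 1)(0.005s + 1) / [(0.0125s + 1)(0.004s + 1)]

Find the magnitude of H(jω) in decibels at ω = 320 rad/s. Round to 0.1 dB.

53.1 dB

At ω = 320 rad/s:
zero (1 + j320·0.1) = 1 + j32 → |·| ≈ 32.016, ∠ ≈ 88.21°
zero (1 + j320·0.005) = 1 + j1.6 → |·| ≈ 1.8868, ∠ ≈ 57.99°
pole (1 + j320·0.0125) = 1 + j4 → |·| ≈ 4.1231, ∠ ≈ 75.96°
pole (1 + j320·0.004) = 1 + j1.28 → |·| ≈ 1.6243, ∠ ≈ 52.00°
|H| = 50 · 32.016 · 1.8868 / (4.1231 · 1.6243) ≈ 451
Gain = 20 log₁₀(451) ≈ 53.08 dB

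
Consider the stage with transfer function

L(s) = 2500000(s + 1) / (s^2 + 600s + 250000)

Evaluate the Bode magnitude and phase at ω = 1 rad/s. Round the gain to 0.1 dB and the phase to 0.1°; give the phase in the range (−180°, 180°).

23.0 dB, 44.9°

At s = jω = j1:
zero (s+1): 1 + j1 → |·| = √(1²+1²) = √2 ≈ 1.4142, ∠ = arctan(1/1) ≈ 45.00°
quadratic: (j1)² + 600·j1 + 250000 = 249999 + j600 → |·| ≈ 2.5e+05, ∠ ≈ 0.14°
|L| = 2500000 · 1.4142 / 2.5e+05 ≈ 14.142
Gain = 20 log₁₀(14.142) ≈ 23.01 dB
∠L = 45.00° − 0.14° = 44.86°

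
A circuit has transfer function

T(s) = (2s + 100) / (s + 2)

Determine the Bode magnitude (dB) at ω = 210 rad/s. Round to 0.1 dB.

6.3 dB

Substitute s = j210:
Numerator: 2(j210) + 100 = 100 + j420
Denominator: (j210) + 2 = 2 + j210
|N| = √(100² + 420²) ≈ 431.74, ∠N ≈ 76.61°
|D| = √(2² + 210²) ≈ 210.01, ∠D ≈ 89.45°
|T| = 431.74 / 210.01 ≈ 2.0558
Gain = 20 log₁₀(2.0558) ≈ 6.26 dB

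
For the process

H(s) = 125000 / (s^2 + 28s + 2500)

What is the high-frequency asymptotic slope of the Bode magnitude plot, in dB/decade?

-40 dB/decade

Each pole contributes −20 dB/decade at high frequency; each zero contributes +20 dB/decade.
Net: 0 zero(s) − 2 pole(s) → -40 dB/decade.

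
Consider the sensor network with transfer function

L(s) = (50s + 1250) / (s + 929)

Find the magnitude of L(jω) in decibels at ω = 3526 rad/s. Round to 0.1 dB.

33.7 dB

Substitute s = j3526:
Numerator: 50(j3526) + 1250 = 1250 + j176300
Denominator: (j3526) + 929 = 929 + j3526
|N| = √(1250² + 176300²) ≈ 1.763e+05, ∠N ≈ 89.59°
|D| = √(929² + 3526²) ≈ 3646.3, ∠D ≈ 75.24°
|L| = 1.763e+05 / 3646.3 ≈ 48.35
Gain = 20 log₁₀(48.35) ≈ 33.69 dB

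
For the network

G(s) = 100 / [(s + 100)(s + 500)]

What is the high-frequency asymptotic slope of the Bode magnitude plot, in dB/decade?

-40 dB/decade

Each pole contributes −20 dB/decade at high frequency; each zero contributes +20 dB/decade.
Net: 0 zero(s) − 2 pole(s) → -40 dB/decade.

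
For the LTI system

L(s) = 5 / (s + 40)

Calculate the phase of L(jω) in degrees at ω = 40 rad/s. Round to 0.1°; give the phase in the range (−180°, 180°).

Substitute s = j40:
Numerator: 5 = 5 + j0
Denominator: (j40) + 40 = 40 + j40
|N| = √(5² + 0²) ≈ 5, ∠N ≈ 0.00°
|D| = √(40² + 40²) ≈ 56.569, ∠D ≈ 45.00°
∠L = 0.00° − 45.00° = -45.00°

-45.0°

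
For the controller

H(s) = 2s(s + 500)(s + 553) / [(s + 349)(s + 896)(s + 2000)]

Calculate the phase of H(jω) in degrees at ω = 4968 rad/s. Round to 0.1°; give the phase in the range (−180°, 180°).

At s = jω = j4968:
zero (s+500): 500 + j4968 → |·| = √(500²+4968²) = √24931024 ≈ 4993.1, ∠ = arctan(4968/500) ≈ 84.25°
zero (s+553): 553 + j4968 → |·| = √(553²+4968²) = √24986833 ≈ 4998.7, ∠ = arctan(4968/553) ≈ 83.65°
zero at origin: s = j4968 → |·| = 4968, ∠ = 90.00°
pole (s+349): 349 + j4968 → |·| = √(349²+4968²) = √24802825 ≈ 4980.2, ∠ = arctan(4968/349) ≈ 85.98°
pole (s+896): 896 + j4968 → |·| = √(896²+4968²) = √25483840 ≈ 5048.2, ∠ = arctan(4968/896) ≈ 79.78°
pole (s+2000): 2000 + j4968 → |·| = √(2000²+4968²) = √28681024 ≈ 5355.5, ∠ = arctan(4968/2000) ≈ 68.07°
∠H = 257.90° − 233.83° = 24.07°

24.1°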